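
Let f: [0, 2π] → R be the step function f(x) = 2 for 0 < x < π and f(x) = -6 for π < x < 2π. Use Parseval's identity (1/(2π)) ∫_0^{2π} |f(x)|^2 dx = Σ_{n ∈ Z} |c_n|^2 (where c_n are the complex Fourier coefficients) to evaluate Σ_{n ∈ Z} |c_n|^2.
Σ |c_n|^2 = 20

Parseval equates the L^2 energy of f (normalised by 1/(2π)) with the ℓ^2 sum of its Fourier coefficients: (1/(2π)) ∫_0^{2π} |f|^2 = Σ |c_n|^2.
Compute the left side: (1/(2π)) [∫_0^π 2^2 dx + ∫_π^{2π} (-6)^2 dx] = (1/(2π)) · (4π + 36π) = (4 + 36)/2 = 20.
So Σ_{n ∈ Z} |c_n|^2 = 20.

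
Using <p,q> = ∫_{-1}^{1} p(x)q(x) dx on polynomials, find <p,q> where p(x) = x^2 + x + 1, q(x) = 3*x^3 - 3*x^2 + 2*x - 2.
<p,q> = -6

Expand the product: p(x)·q(x) = 3*x^5 + 2*x^3 - 3*x^2 - 2.
∫_{-1}^{1} of each monomial x^k gives [2/(k+1) if k even, 0 if k odd]. Integrating term-by-term (or equivalently evaluating the antiderivative F(x) = x^6/2 + x^4/2 - x^3 - 2*x at the endpoints):
  F(1) − F(−1) = -2 − (4) = -6.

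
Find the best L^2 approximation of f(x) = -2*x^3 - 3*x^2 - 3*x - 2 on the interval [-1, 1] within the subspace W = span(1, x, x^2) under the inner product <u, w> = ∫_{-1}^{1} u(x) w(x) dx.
g(x) = -3*x^2 - 21*x/5 - 2

The best approximation g ∈ W is the orthogonal projection of f onto W. Writing g = a_0 + a_1 x + a_2 x^2, the coefficients solve the normal equations G · a = b where
  G_{ij} = <φ_i, φ_j> and b_i = <f, φ_i>, with φ_0 = 1, φ_1 = x, φ_2 = x^2.
G =
  [2, 0, 2/3]
  [0, 2/3, 0]
  [2/3, 0, 2/5],
b = (-6, -14/5, -38/15).
Solving gives a_0 = -2, a_1 = -21/5, a_2 = -3, so
  g(x) = -3*x^2 - 21*x/5 - 2.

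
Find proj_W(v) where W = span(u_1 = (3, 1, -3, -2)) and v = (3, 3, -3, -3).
proj_W(v) = (81/23, 27/23, -81/23, -54/23)

Set up U = [u_1 | ... | u_1] ∈ R^(4×1). The projector onto W = col(U) is P = U (U^T U)^(-1) U^T.
Compute U^T U =
  [23],
and U^T v = (27).
Solve U^T U · c = U^T v for the coefficients: c = (27/23). The projection is proj_W(v) = U c.
Check: (v - proj_W(v)) · u_1 = 0  (should be 0).
Result: proj_W(v) = (81/23, 27/23, -81/23, -54/23).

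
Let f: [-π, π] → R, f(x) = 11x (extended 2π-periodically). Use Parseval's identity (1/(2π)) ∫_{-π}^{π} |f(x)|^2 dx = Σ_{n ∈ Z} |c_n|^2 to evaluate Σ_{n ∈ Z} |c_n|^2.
Σ |c_n|^2 = 121π^2/3

Expand and integrate term by term over [-π, π]:
  ∫ (11x)^2 dx = 121·(2π^3/3); ∫ 2·11·(0)·x dx = 0 (odd integrand); ∫ 0^2 dx = 0·2π.
So (1/(2π)) ∫_{-π}^{π} (11x)^2 dx = 121π^2/3 + 0 = 121π^2/3.
Parseval ⇒ Σ |c_n|^2 = 121π^2/3.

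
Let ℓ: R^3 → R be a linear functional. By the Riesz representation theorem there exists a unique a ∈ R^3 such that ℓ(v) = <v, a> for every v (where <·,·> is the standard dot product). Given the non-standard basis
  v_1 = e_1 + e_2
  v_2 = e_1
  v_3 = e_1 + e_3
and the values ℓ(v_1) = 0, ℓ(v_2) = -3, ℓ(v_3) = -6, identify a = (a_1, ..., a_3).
a = (-3, 3, -3)

Write a = (a_1, ..., a_3) in the standard basis. For each basis vector v_i, ℓ(v_i) = <v_i, a> is a linear equation in the a_j's. Collect the n equations into a matrix system V a = ℓ, where row i of V is v_i (expressed in the standard basis). Since V is invertible (lower-triangular with 1s on the diagonal, up to permutation), solve by back-substitution:
  V =
[[1, 1, 0],
 [1, 0, 0],
 [1, 0, 1]]
  V a = (0, -3, -6)
Solving gives a = (-3, 3, -3).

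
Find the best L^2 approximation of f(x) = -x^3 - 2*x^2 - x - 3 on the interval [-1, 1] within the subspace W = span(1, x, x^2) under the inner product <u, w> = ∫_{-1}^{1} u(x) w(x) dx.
g(x) = -2*x^2 - 8*x/5 - 3

The best approximation g ∈ W is the orthogonal projection of f onto W. Writing g = a_0 + a_1 x + a_2 x^2, the coefficients solve the normal equations G · a = b where
  G_{ij} = <φ_i, φ_j> and b_i = <f, φ_i>, with φ_0 = 1, φ_1 = x, φ_2 = x^2.
G =
  [2, 0, 2/3]
  [0, 2/3, 0]
  [2/3, 0, 2/5],
b = (-22/3, -16/15, -14/5).
Solving gives a_0 = -3, a_1 = -8/5, a_2 = -2, so
  g(x) = -2*x^2 - 8*x/5 - 3.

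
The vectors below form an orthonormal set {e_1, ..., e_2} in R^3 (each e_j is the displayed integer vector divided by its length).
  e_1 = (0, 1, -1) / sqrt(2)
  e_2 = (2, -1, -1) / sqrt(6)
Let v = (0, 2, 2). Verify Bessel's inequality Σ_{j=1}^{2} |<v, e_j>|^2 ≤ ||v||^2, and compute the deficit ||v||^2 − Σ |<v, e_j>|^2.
Σ |<v, e_j>|^2 = 8/3; ||v||^2 = 8; deficit = 16/3

Write each e_j = u_j / sqrt(<u_j, u_j>) where u_j is the displayed integer vector. Then <v, e_j> = <v, u_j> / sqrt(<u_j, u_j>), so |<v, e_j>|^2 = <v, u_j>^2 / <u_j, u_j>.
Coefficients: <v, e_1> = 0/sqrt(2), <v, e_2> = -4/sqrt(6).
Square and sum: Σ |<v, e_j>|^2 = 8/3.
Compute ||v||^2 = v·v = 8.
Deficit = 8 − 8/3 = 16/3 ≥ 0, confirming Bessel's inequality. (The deficit equals ||v − Σ <v,e_j> e_j||^2, the squared distance from v to span{e_j}.)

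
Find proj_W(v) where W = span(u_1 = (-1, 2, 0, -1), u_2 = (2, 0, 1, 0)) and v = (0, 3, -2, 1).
proj_W(v) = (-25/26, 21/13, -1/13, -21/26)

Set up U = [u_1 | ... | u_2] ∈ R^(4×2). The projector onto W = col(U) is P = U (U^T U)^(-1) U^T.
Compute U^T U =
  [6, -2]
  [-2, 5],
and U^T v = (5, -2).
Solve U^T U · c = U^T v for the coefficients: c = (21/26, -1/13). The projection is proj_W(v) = U c.
Check: (v - proj_W(v)) · u_1 = 0  (should be 0).
Check: (v - proj_W(v)) · u_2 = 0  (should be 0).
Result: proj_W(v) = (-25/26, 21/13, -1/13, -21/26).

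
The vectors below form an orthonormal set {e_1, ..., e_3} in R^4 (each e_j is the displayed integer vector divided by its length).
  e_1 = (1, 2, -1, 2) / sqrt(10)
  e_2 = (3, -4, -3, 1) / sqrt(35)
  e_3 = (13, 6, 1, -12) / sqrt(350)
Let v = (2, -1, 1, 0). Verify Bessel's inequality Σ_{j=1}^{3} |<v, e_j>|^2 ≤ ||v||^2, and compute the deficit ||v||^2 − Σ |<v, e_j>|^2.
Σ |<v, e_j>|^2 = 69/25; ||v||^2 = 6; deficit = 81/25

Write each e_j = u_j / sqrt(<u_j, u_j>) where u_j is the displayed integer vector. Then <v, e_j> = <v, u_j> / sqrt(<u_j, u_j>), so |<v, e_j>|^2 = <v, u_j>^2 / <u_j, u_j>.
Coefficients: <v, e_1> = -1/sqrt(10), <v, e_2> = 7/sqrt(35), <v, e_3> = 21/sqrt(350).
Square and sum: Σ |<v, e_j>|^2 = 69/25.
Compute ||v||^2 = v·v = 6.
Deficit = 6 − 69/25 = 81/25 ≥ 0, confirming Bessel's inequality. (The deficit equals ||v − Σ <v,e_j> e_j||^2, the squared distance from v to span{e_j}.)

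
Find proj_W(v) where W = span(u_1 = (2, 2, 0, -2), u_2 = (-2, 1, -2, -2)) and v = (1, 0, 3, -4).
proj_W(v) = (75/38, 30/19, 5/19, -55/38)

Set up U = [u_1 | ... | u_2] ∈ R^(4×2). The projector onto W = col(U) is P = U (U^T U)^(-1) U^T.
Compute U^T U =
  [12, 2]
  [2, 13],
and U^T v = (10, 0).
Solve U^T U · c = U^T v for the coefficients: c = (65/76, -5/38). The projection is proj_W(v) = U c.
Check: (v - proj_W(v)) · u_1 = 0  (should be 0).
Check: (v - proj_W(v)) · u_2 = 0  (should be 0).
Result: proj_W(v) = (75/38, 30/19, 5/19, -55/38).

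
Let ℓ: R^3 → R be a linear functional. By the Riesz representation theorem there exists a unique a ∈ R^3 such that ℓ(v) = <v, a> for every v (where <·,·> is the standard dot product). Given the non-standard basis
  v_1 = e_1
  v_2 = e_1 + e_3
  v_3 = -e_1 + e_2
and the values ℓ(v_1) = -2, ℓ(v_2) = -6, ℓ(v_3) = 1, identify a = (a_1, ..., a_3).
a = (-2, -1, -4)

Write a = (a_1, ..., a_3) in the standard basis. For each basis vector v_i, ℓ(v_i) = <v_i, a> is a linear equation in the a_j's. Collect the n equations into a matrix system V a = ℓ, where row i of V is v_i (expressed in the standard basis). Since V is invertible (lower-triangular with 1s on the diagonal, up to permutation), solve by back-substitution:
  V =
[[1, 0, 0],
 [1, 0, 1],
 [-1, 1, 0]]
  V a = (-2, -6, 1)
Solving gives a = (-2, -1, -4).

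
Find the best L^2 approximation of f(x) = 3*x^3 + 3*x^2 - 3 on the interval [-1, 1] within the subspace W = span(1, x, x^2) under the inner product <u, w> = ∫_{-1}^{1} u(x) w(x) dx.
g(x) = 3*x^2 + 9*x/5 - 3

The best approximation g ∈ W is the orthogonal projection of f onto W. Writing g = a_0 + a_1 x + a_2 x^2, the coefficients solve the normal equations G · a = b where
  G_{ij} = <φ_i, φ_j> and b_i = <f, φ_i>, with φ_0 = 1, φ_1 = x, φ_2 = x^2.
G =
  [2, 0, 2/3]
  [0, 2/3, 0]
  [2/3, 0, 2/5],
b = (-4, 6/5, -4/5).
Solving gives a_0 = -3, a_1 = 9/5, a_2 = 3, so
  g(x) = 3*x^2 + 9*x/5 - 3.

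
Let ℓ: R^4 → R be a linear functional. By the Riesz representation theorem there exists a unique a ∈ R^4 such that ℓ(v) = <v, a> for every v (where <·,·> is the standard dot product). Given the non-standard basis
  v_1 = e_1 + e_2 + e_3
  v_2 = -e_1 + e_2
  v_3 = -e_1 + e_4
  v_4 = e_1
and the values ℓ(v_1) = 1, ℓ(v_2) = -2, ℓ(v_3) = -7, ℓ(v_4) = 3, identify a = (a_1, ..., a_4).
a = (3, 1, -3, -4)

Write a = (a_1, ..., a_4) in the standard basis. For each basis vector v_i, ℓ(v_i) = <v_i, a> is a linear equation in the a_j's. Collect the n equations into a matrix system V a = ℓ, where row i of V is v_i (expressed in the standard basis). Since V is invertible (lower-triangular with 1s on the diagonal, up to permutation), solve by back-substitution:
  V =
[[1, 1, 1, 0],
 [-1, 1, 0, 0],
 [-1, 0, 0, 1],
 [1, 0, 0, 0]]
  V a = (1, -2, -7, 3)
Solving gives a = (3, 1, -3, -4).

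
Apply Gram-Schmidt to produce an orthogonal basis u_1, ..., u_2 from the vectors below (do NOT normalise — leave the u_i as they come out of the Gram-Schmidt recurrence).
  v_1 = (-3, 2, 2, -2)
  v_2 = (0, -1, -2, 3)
Orthogonal basis:
  u_1 = (-3, 2, 2, -2)
  u_2 = (-12/7, 1/7, -6/7, 13/7)

Apply the Gram-Schmidt recurrence
  u_1 = v_1
  u_i = v_i − Σ_{j<i} ((v_i · u_j) / (u_j · u_j)) · u_j.

Step by step this gives:
  u_1 = (-3, 2, 2, -2)
  u_2 = (-12/7, 1/7, -6/7, 13/7)

Orthogonality check:
  u_2 · u_1 = 0 (should be 0)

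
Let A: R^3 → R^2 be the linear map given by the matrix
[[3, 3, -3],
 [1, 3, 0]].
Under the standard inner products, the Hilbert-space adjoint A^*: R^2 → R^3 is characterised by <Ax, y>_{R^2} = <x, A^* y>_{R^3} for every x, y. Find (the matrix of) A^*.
A^* = A^T =
[[3, 1],
 [3, 3],
 [-3, 0]]

For real matrices with standard dot products, the defining identity <Ax, y> = <x, A^* y> gives (Ax)^T y = x^T (A^*) y, i.e. x^T A^T y = x^T (A^*) y. Since this holds for all x, y, we must have A^* = A^T. Therefore
A^* =
[[3, 1],
 [3, 3],
 [-3, 0]].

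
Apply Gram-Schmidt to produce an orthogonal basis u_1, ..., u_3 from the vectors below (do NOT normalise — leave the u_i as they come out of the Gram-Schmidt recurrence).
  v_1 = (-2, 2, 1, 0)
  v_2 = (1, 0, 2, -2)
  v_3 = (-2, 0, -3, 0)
Orthogonal basis:
  u_1 = (-2, 2, 1, 0)
  u_2 = (1, 0, 2, -2)
  u_3 = (-8/9, -2/9, -4/3, -16/9)

Apply the Gram-Schmidt recurrence
  u_1 = v_1
  u_i = v_i − Σ_{j<i} ((v_i · u_j) / (u_j · u_j)) · u_j.

Step by step this gives:
  u_1 = (-2, 2, 1, 0)
  u_2 = (1, 0, 2, -2)
  u_3 = (-8/9, -2/9, -4/3, -16/9)

Orthogonality check:
  u_2 · u_1 = 0 (should be 0)
  u_3 · u_1 = 0 (should be 0)
  u_3 · u_2 = 0 (should be 0)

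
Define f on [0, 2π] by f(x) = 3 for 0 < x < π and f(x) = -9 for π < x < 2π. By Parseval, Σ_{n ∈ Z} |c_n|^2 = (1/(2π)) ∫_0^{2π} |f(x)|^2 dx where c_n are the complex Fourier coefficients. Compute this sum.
Σ |c_n|^2 = 45

Parseval equates the L^2 energy of f (normalised by 1/(2π)) with the ℓ^2 sum of its Fourier coefficients: (1/(2π)) ∫_0^{2π} |f|^2 = Σ |c_n|^2.
Compute the left side: (1/(2π)) [∫_0^π 3^2 dx + ∫_π^{2π} (-9)^2 dx] = (1/(2π)) · (9π + 81π) = (9 + 81)/2 = 45.
So Σ_{n ∈ Z} |c_n|^2 = 45.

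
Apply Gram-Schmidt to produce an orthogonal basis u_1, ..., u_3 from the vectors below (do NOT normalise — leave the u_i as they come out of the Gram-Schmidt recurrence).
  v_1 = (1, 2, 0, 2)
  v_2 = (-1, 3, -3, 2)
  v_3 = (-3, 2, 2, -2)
Orthogonal basis:
  u_1 = (1, 2, 0, 2)
  u_2 = (-2, 1, -3, 0)
  u_3 = (-50/21, 53/21, 17/7, -4/3)

Apply the Gram-Schmidt recurrence
  u_1 = v_1
  u_i = v_i − Σ_{j<i} ((v_i · u_j) / (u_j · u_j)) · u_j.

Step by step this gives:
  u_1 = (1, 2, 0, 2)
  u_2 = (-2, 1, -3, 0)
  u_3 = (-50/21, 53/21, 17/7, -4/3)

Orthogonality check:
  u_2 · u_1 = 0 (should be 0)
  u_3 · u_1 = 0 (should be 0)
  u_3 · u_2 = 0 (should be 0)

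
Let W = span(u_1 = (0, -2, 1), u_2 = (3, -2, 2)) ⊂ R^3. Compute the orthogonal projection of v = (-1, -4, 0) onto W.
proj_W(v) = (-69/49, -166/49, 60/49)

Set up U = [u_1 | ... | u_2] ∈ R^(3×2). The projector onto W = col(U) is P = U (U^T U)^(-1) U^T.
Compute U^T U =
  [5, 6]
  [6, 17],
and U^T v = (8, 5).
Solve U^T U · c = U^T v for the coefficients: c = (106/49, -23/49). The projection is proj_W(v) = U c.
Check: (v - proj_W(v)) · u_1 = 0  (should be 0).
Check: (v - proj_W(v)) · u_2 = 0  (should be 0).
Result: proj_W(v) = (-69/49, -166/49, 60/49).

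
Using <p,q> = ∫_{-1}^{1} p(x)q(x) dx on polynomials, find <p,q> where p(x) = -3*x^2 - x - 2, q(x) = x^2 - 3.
<p,q> = 232/15

Expand the product: p(x)·q(x) = -3*x^4 - x^3 + 7*x^2 + 3*x + 6.
∫_{-1}^{1} of each monomial x^k gives [2/(k+1) if k even, 0 if k odd]. Integrating term-by-term (or equivalently evaluating the antiderivative F(x) = -3*x^5/5 - x^4/4 + 7*x^3/3 + 3*x^2/2 + 6*x at the endpoints):
  F(1) − F(−1) = 539/60 − (-389/60) = 232/15.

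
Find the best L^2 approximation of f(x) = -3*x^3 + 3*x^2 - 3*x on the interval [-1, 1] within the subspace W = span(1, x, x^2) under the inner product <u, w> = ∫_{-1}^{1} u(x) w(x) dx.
g(x) = 3*x^2 - 24*x/5

The best approximation g ∈ W is the orthogonal projection of f onto W. Writing g = a_0 + a_1 x + a_2 x^2, the coefficients solve the normal equations G · a = b where
  G_{ij} = <φ_i, φ_j> and b_i = <f, φ_i>, with φ_0 = 1, φ_1 = x, φ_2 = x^2.
G =
  [2, 0, 2/3]
  [0, 2/3, 0]
  [2/3, 0, 2/5],
b = (2, -16/5, 6/5).
Solving gives a_0 = 0, a_1 = -24/5, a_2 = 3, so
  g(x) = 3*x^2 - 24*x/5.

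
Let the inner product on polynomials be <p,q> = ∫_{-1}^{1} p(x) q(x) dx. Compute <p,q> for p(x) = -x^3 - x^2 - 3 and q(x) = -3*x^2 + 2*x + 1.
<p,q> = -4/15

Expand the product: p(x)·q(x) = 3*x^5 + x^4 - 3*x^3 + 8*x^2 - 6*x - 3.
∫_{-1}^{1} of each monomial x^k gives [2/(k+1) if k even, 0 if k odd]. Integrating term-by-term (or equivalently evaluating the antiderivative F(x) = x^6/2 + x^5/5 - 3*x^4/4 + 8*x^3/3 - 3*x^2 - 3*x at the endpoints):
  F(1) − F(−1) = -203/60 − (-187/60) = -4/15.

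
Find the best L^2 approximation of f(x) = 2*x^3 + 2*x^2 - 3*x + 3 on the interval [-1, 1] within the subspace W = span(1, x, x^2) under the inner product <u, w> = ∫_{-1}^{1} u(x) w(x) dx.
g(x) = 2*x^2 - 9*x/5 + 3

The best approximation g ∈ W is the orthogonal projection of f onto W. Writing g = a_0 + a_1 x + a_2 x^2, the coefficients solve the normal equations G · a = b where
  G_{ij} = <φ_i, φ_j> and b_i = <f, φ_i>, with φ_0 = 1, φ_1 = x, φ_2 = x^2.
G =
  [2, 0, 2/3]
  [0, 2/3, 0]
  [2/3, 0, 2/5],
b = (22/3, -6/5, 14/5).
Solving gives a_0 = 3, a_1 = -9/5, a_2 = 2, so
  g(x) = 2*x^2 - 9*x/5 + 3.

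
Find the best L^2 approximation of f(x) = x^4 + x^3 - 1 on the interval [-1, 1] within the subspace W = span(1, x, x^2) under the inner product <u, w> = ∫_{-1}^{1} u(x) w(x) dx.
g(x) = 6*x^2/7 + 3*x/5 - 38/35

The best approximation g ∈ W is the orthogonal projection of f onto W. Writing g = a_0 + a_1 x + a_2 x^2, the coefficients solve the normal equations G · a = b where
  G_{ij} = <φ_i, φ_j> and b_i = <f, φ_i>, with φ_0 = 1, φ_1 = x, φ_2 = x^2.
G =
  [2, 0, 2/3]
  [0, 2/3, 0]
  [2/3, 0, 2/5],
b = (-8/5, 2/5, -8/21).
Solving gives a_0 = -38/35, a_1 = 3/5, a_2 = 6/7, so
  g(x) = 6*x^2/7 + 3*x/5 - 38/35.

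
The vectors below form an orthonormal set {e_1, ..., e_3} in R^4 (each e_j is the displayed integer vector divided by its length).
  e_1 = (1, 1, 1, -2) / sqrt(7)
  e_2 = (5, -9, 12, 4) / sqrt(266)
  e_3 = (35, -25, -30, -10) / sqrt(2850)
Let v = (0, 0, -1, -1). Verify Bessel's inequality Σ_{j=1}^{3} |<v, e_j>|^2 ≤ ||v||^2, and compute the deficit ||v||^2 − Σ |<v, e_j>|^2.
Σ |<v, e_j>|^2 = 5/3; ||v||^2 = 2; deficit = 1/3

Write each e_j = u_j / sqrt(<u_j, u_j>) where u_j is the displayed integer vector. Then <v, e_j> = <v, u_j> / sqrt(<u_j, u_j>), so |<v, e_j>|^2 = <v, u_j>^2 / <u_j, u_j>.
Coefficients: <v, e_1> = 1/sqrt(7), <v, e_2> = -16/sqrt(266), <v, e_3> = 40/sqrt(2850).
Square and sum: Σ |<v, e_j>|^2 = 5/3.
Compute ||v||^2 = v·v = 2.
Deficit = 2 − 5/3 = 1/3 ≥ 0, confirming Bessel's inequality. (The deficit equals ||v − Σ <v,e_j> e_j||^2, the squared distance from v to span{e_j}.)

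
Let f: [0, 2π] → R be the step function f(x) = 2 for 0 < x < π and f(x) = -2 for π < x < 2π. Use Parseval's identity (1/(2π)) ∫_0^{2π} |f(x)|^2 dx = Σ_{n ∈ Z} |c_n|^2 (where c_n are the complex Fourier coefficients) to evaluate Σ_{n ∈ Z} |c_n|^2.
Σ |c_n|^2 = 4

Parseval equates the L^2 energy of f (normalised by 1/(2π)) with the ℓ^2 sum of its Fourier coefficients: (1/(2π)) ∫_0^{2π} |f|^2 = Σ |c_n|^2.
Compute the left side: (1/(2π)) [∫_0^π 2^2 dx + ∫_π^{2π} (-2)^2 dx] = (1/(2π)) · (4π + 4π) = (4 + 4)/2 = 4.
So Σ_{n ∈ Z} |c_n|^2 = 4.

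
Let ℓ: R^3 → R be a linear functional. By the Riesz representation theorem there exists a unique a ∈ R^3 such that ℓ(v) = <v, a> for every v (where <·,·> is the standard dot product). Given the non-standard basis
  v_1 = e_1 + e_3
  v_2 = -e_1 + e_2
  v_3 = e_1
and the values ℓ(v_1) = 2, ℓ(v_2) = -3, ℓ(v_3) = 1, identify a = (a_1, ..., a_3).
a = (1, -2, 1)

Write a = (a_1, ..., a_3) in the standard basis. For each basis vector v_i, ℓ(v_i) = <v_i, a> is a linear equation in the a_j's. Collect the n equations into a matrix system V a = ℓ, where row i of V is v_i (expressed in the standard basis). Since V is invertible (lower-triangular with 1s on the diagonal, up to permutation), solve by back-substitution:
  V =
[[1, 0, 1],
 [-1, 1, 0],
 [1, 0, 0]]
  V a = (2, -3, 1)
Solving gives a = (1, -2, 1).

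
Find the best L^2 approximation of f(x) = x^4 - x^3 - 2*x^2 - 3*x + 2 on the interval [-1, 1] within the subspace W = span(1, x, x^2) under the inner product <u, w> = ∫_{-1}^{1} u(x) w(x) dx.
g(x) = -8*x^2/7 - 18*x/5 + 67/35

The best approximation g ∈ W is the orthogonal projection of f onto W. Writing g = a_0 + a_1 x + a_2 x^2, the coefficients solve the normal equations G · a = b where
  G_{ij} = <φ_i, φ_j> and b_i = <f, φ_i>, with φ_0 = 1, φ_1 = x, φ_2 = x^2.
G =
  [2, 0, 2/3]
  [0, 2/3, 0]
  [2/3, 0, 2/5],
b = (46/15, -12/5, 86/105).
Solving gives a_0 = 67/35, a_1 = -18/5, a_2 = -8/7, so
  g(x) = -8*x^2/7 - 18*x/5 + 67/35.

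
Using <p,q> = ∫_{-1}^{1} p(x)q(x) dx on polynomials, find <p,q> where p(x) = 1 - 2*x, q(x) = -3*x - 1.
<p,q> = 2

Expand the product: p(x)·q(x) = 6*x^2 - x - 1.
∫_{-1}^{1} of each monomial x^k gives [2/(k+1) if k even, 0 if k odd]. Integrating term-by-term (or equivalently evaluating the antiderivative F(x) = 2*x^3 - x^2/2 - x at the endpoints):
  F(1) − F(−1) = 1/2 − (-3/2) = 2.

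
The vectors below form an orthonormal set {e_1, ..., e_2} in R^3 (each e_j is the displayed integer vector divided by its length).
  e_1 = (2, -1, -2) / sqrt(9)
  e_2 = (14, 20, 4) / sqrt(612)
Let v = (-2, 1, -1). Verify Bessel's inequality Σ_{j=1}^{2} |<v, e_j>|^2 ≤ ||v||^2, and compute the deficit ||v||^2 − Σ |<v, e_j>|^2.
Σ |<v, e_j>|^2 = 21/17; ||v||^2 = 6; deficit = 81/17

Write each e_j = u_j / sqrt(<u_j, u_j>) where u_j is the displayed integer vector. Then <v, e_j> = <v, u_j> / sqrt(<u_j, u_j>), so |<v, e_j>|^2 = <v, u_j>^2 / <u_j, u_j>.
Coefficients: <v, e_1> = -3/sqrt(9), <v, e_2> = -12/sqrt(612).
Square and sum: Σ |<v, e_j>|^2 = 21/17.
Compute ||v||^2 = v·v = 6.
Deficit = 6 − 21/17 = 81/17 ≥ 0, confirming Bessel's inequality. (The deficit equals ||v − Σ <v,e_j> e_j||^2, the squared distance from v to span{e_j}.)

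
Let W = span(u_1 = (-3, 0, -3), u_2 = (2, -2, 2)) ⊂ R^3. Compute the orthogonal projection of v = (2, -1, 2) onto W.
proj_W(v) = (2, -1, 2)

Set up U = [u_1 | ... | u_2] ∈ R^(3×2). The projector onto W = col(U) is P = U (U^T U)^(-1) U^T.
Compute U^T U =
  [18, -12]
  [-12, 12],
and U^T v = (-12, 10).
Solve U^T U · c = U^T v for the coefficients: c = (-1/3, 1/2). The projection is proj_W(v) = U c.
Check: (v - proj_W(v)) · u_1 = 0  (should be 0).
Check: (v - proj_W(v)) · u_2 = 0  (should be 0).
Result: proj_W(v) = (2, -1, 2).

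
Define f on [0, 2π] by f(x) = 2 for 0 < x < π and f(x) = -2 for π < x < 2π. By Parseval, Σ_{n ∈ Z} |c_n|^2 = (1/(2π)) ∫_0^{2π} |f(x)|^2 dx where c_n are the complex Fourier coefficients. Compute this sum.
Σ |c_n|^2 = 4

Parseval equates the L^2 energy of f (normalised by 1/(2π)) with the ℓ^2 sum of its Fourier coefficients: (1/(2π)) ∫_0^{2π} |f|^2 = Σ |c_n|^2.
Compute the left side: (1/(2π)) [∫_0^π 2^2 dx + ∫_π^{2π} (-2)^2 dx] = (1/(2π)) · (4π + 4π) = (4 + 4)/2 = 4.
So Σ_{n ∈ Z} |c_n|^2 = 4.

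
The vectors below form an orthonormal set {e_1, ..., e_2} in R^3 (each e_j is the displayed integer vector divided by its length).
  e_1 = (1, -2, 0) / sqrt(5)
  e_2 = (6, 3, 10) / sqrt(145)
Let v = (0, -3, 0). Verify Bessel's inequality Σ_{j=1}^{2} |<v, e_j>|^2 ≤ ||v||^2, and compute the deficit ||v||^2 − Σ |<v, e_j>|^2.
Σ |<v, e_j>|^2 = 225/29; ||v||^2 = 9; deficit = 36/29

Write each e_j = u_j / sqrt(<u_j, u_j>) where u_j is the displayed integer vector. Then <v, e_j> = <v, u_j> / sqrt(<u_j, u_j>), so |<v, e_j>|^2 = <v, u_j>^2 / <u_j, u_j>.
Coefficients: <v, e_1> = 6/sqrt(5), <v, e_2> = -9/sqrt(145).
Square and sum: Σ |<v, e_j>|^2 = 225/29.
Compute ||v||^2 = v·v = 9.
Deficit = 9 − 225/29 = 36/29 ≥ 0, confirming Bessel's inequality. (The deficit equals ||v − Σ <v,e_j> e_j||^2, the squared distance from v to span{e_j}.)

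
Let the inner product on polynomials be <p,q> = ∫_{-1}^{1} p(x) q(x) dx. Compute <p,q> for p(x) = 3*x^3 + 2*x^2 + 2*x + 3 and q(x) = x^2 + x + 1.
<p,q> = 38/3

Expand the product: p(x)·q(x) = 3*x^5 + 5*x^4 + 7*x^3 + 7*x^2 + 5*x + 3.
∫_{-1}^{1} of each monomial x^k gives [2/(k+1) if k even, 0 if k odd]. Integrating term-by-term (or equivalently evaluating the antiderivative F(x) = x^6/2 + x^5 + 7*x^4/4 + 7*x^3/3 + 5*x^2/2 + 3*x at the endpoints):
  F(1) − F(−1) = 133/12 − (-19/12) = 38/3.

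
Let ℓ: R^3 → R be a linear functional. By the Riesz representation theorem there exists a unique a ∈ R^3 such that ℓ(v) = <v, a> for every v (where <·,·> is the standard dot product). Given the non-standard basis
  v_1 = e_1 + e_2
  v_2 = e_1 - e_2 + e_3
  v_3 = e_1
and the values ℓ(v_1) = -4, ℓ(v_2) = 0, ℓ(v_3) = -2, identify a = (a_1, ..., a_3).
a = (-2, -2, 0)

Write a = (a_1, ..., a_3) in the standard basis. For each basis vector v_i, ℓ(v_i) = <v_i, a> is a linear equation in the a_j's. Collect the n equations into a matrix system V a = ℓ, where row i of V is v_i (expressed in the standard basis). Since V is invertible (lower-triangular with 1s on the diagonal, up to permutation), solve by back-substitution:
  V =
[[1, 1, 0],
 [1, -1, 1],
 [1, 0, 0]]
  V a = (-4, 0, -2)
Solving gives a = (-2, -2, 0).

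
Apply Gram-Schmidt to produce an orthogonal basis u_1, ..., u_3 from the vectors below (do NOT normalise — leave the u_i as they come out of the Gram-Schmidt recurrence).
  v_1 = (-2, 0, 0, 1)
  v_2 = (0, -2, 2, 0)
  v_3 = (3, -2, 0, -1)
Orthogonal basis:
  u_1 = (-2, 0, 0, 1)
  u_2 = (0, -2, 2, 0)
  u_3 = (1/5, -1, -1, 2/5)

Apply the Gram-Schmidt recurrence
  u_1 = v_1
  u_i = v_i − Σ_{j<i} ((v_i · u_j) / (u_j · u_j)) · u_j.

Step by step this gives:
  u_1 = (-2, 0, 0, 1)
  u_2 = (0, -2, 2, 0)
  u_3 = (1/5, -1, -1, 2/5)

Orthogonality check:
  u_2 · u_1 = 0 (should be 0)
  u_3 · u_1 = 0 (should be 0)
  u_3 · u_2 = 0 (should be 0)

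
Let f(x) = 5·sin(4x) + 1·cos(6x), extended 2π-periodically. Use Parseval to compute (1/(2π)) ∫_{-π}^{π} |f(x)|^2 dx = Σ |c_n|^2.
Σ |c_n|^2 = 13

Expand |f|^2 and use orthogonality of {sin(nx), cos(mx)} on [-π, π]:
  ∫_{-π}^{π} sin(nx)^2 dx = π, ∫ cos(mx)^2 dx = π, and cross terms integrate to 0.
So ∫_{-π}^{π} f(x)^2 dx = 5^2 · π + 1^2 · π = (25 + 1)π.
Divide by 2π: (25 + 1)/2 = 13.
By Parseval, this equals Σ |c_n|^2.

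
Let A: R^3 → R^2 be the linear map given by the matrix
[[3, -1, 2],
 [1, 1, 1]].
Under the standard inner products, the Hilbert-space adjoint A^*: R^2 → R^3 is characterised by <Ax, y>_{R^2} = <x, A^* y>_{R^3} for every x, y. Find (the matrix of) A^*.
A^* = A^T =
[[3, 1],
 [-1, 1],
 [2, 1]]

For real matrices with standard dot products, the defining identity <Ax, y> = <x, A^* y> gives (Ax)^T y = x^T (A^*) y, i.e. x^T A^T y = x^T (A^*) y. Since this holds for all x, y, we must have A^* = A^T. Therefore
A^* =
[[3, 1],
 [-1, 1],
 [2, 1]].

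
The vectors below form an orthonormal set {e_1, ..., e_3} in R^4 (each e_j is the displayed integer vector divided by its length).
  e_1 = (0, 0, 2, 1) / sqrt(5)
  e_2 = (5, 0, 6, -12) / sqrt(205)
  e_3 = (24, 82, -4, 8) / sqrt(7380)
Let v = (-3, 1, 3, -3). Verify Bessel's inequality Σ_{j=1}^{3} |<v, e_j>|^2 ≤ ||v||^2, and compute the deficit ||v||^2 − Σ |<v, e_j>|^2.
Σ |<v, e_j>|^2 = 419/45; ||v||^2 = 28; deficit = 841/45

Write each e_j = u_j / sqrt(<u_j, u_j>) where u_j is the displayed integer vector. Then <v, e_j> = <v, u_j> / sqrt(<u_j, u_j>), so |<v, e_j>|^2 = <v, u_j>^2 / <u_j, u_j>.
Coefficients: <v, e_1> = 3/sqrt(5), <v, e_2> = 39/sqrt(205), <v, e_3> = -26/sqrt(7380).
Square and sum: Σ |<v, e_j>|^2 = 419/45.
Compute ||v||^2 = v·v = 28.
Deficit = 28 − 419/45 = 841/45 ≥ 0, confirming Bessel's inequality. (The deficit equals ||v − Σ <v,e_j> e_j||^2, the squared distance from v to span{e_j}.)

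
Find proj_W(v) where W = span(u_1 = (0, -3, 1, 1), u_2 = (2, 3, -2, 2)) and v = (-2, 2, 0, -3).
proj_W(v) = (-5/3, 2, 1/6, -19/6)

Set up U = [u_1 | ... | u_2] ∈ R^(4×2). The projector onto W = col(U) is P = U (U^T U)^(-1) U^T.
Compute U^T U =
  [11, -9]
  [-9, 21],
and U^T v = (-9, -4).
Solve U^T U · c = U^T v for the coefficients: c = (-3/2, -5/6). The projection is proj_W(v) = U c.
Check: (v - proj_W(v)) · u_1 = 0  (should be 0).
Check: (v - proj_W(v)) · u_2 = 0  (should be 0).
Result: proj_W(v) = (-5/3, 2, 1/6, -19/6).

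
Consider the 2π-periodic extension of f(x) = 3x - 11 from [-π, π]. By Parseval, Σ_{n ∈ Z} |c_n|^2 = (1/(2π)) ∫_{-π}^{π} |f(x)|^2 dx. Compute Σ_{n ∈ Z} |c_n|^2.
Σ |c_n|^2 = 3π^2 + 121

Expand and integrate term by term over [-π, π]:
  ∫ (3x)^2 dx = 9·(2π^3/3); ∫ 2·3·(-11)·x dx = 0 (odd integrand); ∫ (-11)^2 dx = 121·2π.
So (1/(2π)) ∫_{-π}^{π} (3x - 11)^2 dx = 9π^2/3 + 121 = 3π^2 + 121.
Parseval ⇒ Σ |c_n|^2 = 3π^2 + 121.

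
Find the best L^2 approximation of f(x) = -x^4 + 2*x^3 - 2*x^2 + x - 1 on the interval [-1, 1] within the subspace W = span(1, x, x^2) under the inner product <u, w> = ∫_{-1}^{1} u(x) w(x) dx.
g(x) = -20*x^2/7 + 11*x/5 - 32/35

The best approximation g ∈ W is the orthogonal projection of f onto W. Writing g = a_0 + a_1 x + a_2 x^2, the coefficients solve the normal equations G · a = b where
  G_{ij} = <φ_i, φ_j> and b_i = <f, φ_i>, with φ_0 = 1, φ_1 = x, φ_2 = x^2.
G =
  [2, 0, 2/3]
  [0, 2/3, 0]
  [2/3, 0, 2/5],
b = (-56/15, 22/15, -184/105).
Solving gives a_0 = -32/35, a_1 = 11/5, a_2 = -20/7, so
  g(x) = -20*x^2/7 + 11*x/5 - 32/35.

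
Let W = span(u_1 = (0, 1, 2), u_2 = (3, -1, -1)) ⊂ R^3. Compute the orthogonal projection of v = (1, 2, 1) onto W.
proj_W(v) = (18/23, 16/23, 38/23)

Set up U = [u_1 | ... | u_2] ∈ R^(3×2). The projector onto W = col(U) is P = U (U^T U)^(-1) U^T.
Compute U^T U =
  [5, -3]
  [-3, 11],
and U^T v = (4, 0).
Solve U^T U · c = U^T v for the coefficients: c = (22/23, 6/23). The projection is proj_W(v) = U c.
Check: (v - proj_W(v)) · u_1 = 0  (should be 0).
Check: (v - proj_W(v)) · u_2 = 0  (should be 0).
Result: proj_W(v) = (18/23, 16/23, 38/23).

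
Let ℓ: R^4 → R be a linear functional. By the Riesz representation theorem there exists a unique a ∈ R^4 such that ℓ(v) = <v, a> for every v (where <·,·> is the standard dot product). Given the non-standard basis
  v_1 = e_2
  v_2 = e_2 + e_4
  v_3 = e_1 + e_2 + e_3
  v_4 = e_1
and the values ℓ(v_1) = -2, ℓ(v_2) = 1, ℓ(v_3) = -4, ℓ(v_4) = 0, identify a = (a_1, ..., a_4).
a = (0, -2, -2, 3)

Write a = (a_1, ..., a_4) in the standard basis. For each basis vector v_i, ℓ(v_i) = <v_i, a> is a linear equation in the a_j's. Collect the n equations into a matrix system V a = ℓ, where row i of V is v_i (expressed in the standard basis). Since V is invertible (lower-triangular with 1s on the diagonal, up to permutation), solve by back-substitution:
  V =
[[0, 1, 0, 0],
 [0, 1, 0, 1],
 [1, 1, 1, 0],
 [1, 0, 0, 0]]
  V a = (-2, 1, -4, 0)
Solving gives a = (0, -2, -2, 3).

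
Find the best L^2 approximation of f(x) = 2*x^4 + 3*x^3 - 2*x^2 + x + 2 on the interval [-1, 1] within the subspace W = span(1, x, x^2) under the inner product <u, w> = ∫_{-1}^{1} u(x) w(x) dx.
g(x) = -2*x^2/7 + 14*x/5 + 64/35

The best approximation g ∈ W is the orthogonal projection of f onto W. Writing g = a_0 + a_1 x + a_2 x^2, the coefficients solve the normal equations G · a = b where
  G_{ij} = <φ_i, φ_j> and b_i = <f, φ_i>, with φ_0 = 1, φ_1 = x, φ_2 = x^2.
G =
  [2, 0, 2/3]
  [0, 2/3, 0]
  [2/3, 0, 2/5],
b = (52/15, 28/15, 116/105).
Solving gives a_0 = 64/35, a_1 = 14/5, a_2 = -2/7, so
  g(x) = -2*x^2/7 + 14*x/5 + 64/35.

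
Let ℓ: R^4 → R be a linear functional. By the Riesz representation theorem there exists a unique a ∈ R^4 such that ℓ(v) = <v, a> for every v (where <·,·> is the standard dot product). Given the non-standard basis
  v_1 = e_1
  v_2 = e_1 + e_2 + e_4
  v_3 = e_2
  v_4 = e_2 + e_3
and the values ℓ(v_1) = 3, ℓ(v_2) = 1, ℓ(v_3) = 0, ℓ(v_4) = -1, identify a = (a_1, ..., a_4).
a = (3, 0, -1, -2)

Write a = (a_1, ..., a_4) in the standard basis. For each basis vector v_i, ℓ(v_i) = <v_i, a> is a linear equation in the a_j's. Collect the n equations into a matrix system V a = ℓ, where row i of V is v_i (expressed in the standard basis). Since V is invertible (lower-triangular with 1s on the diagonal, up to permutation), solve by back-substitution:
  V =
[[1, 0, 0, 0],
 [1, 1, 0, 1],
 [0, 1, 0, 0],
 [0, 1, 1, 0]]
  V a = (3, 1, 0, -1)
Solving gives a = (3, 0, -1, -2).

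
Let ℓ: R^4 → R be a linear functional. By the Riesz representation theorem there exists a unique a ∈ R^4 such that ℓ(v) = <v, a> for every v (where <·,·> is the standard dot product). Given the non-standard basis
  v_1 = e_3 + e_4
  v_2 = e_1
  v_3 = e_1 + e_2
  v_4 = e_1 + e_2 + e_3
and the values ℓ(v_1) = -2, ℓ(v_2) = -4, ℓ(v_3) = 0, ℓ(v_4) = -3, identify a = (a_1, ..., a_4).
a = (-4, 4, -3, 1)

Write a = (a_1, ..., a_4) in the standard basis. For each basis vector v_i, ℓ(v_i) = <v_i, a> is a linear equation in the a_j's. Collect the n equations into a matrix system V a = ℓ, where row i of V is v_i (expressed in the standard basis). Since V is invertible (lower-triangular with 1s on the diagonal, up to permutation), solve by back-substitution:
  V =
[[0, 0, 1, 1],
 [1, 0, 0, 0],
 [1, 1, 0, 0],
 [1, 1, 1, 0]]
  V a = (-2, -4, 0, -3)
Solving gives a = (-4, 4, -3, 1).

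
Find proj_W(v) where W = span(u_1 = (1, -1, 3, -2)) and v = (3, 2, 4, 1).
proj_W(v) = (11/15, -11/15, 11/5, -22/15)

Set up U = [u_1 | ... | u_1] ∈ R^(4×1). The projector onto W = col(U) is P = U (U^T U)^(-1) U^T.
Compute U^T U =
  [15],
and U^T v = (11).
Solve U^T U · c = U^T v for the coefficients: c = (11/15). The projection is proj_W(v) = U c.
Check: (v - proj_W(v)) · u_1 = 0  (should be 0).
Result: proj_W(v) = (11/15, -11/15, 11/5, -22/15).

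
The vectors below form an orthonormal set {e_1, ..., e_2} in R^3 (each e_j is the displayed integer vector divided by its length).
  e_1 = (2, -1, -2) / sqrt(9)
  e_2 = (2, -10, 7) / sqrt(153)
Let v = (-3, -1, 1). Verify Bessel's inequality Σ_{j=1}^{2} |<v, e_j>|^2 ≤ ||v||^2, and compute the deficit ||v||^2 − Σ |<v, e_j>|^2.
Σ |<v, e_j>|^2 = 106/17; ||v||^2 = 11; deficit = 81/17

Write each e_j = u_j / sqrt(<u_j, u_j>) where u_j is the displayed integer vector. Then <v, e_j> = <v, u_j> / sqrt(<u_j, u_j>), so |<v, e_j>|^2 = <v, u_j>^2 / <u_j, u_j>.
Coefficients: <v, e_1> = -7/sqrt(9), <v, e_2> = 11/sqrt(153).
Square and sum: Σ |<v, e_j>|^2 = 106/17.
Compute ||v||^2 = v·v = 11.
Deficit = 11 − 106/17 = 81/17 ≥ 0, confirming Bessel's inequality. (The deficit equals ||v − Σ <v,e_j> e_j||^2, the squared distance from v to span{e_j}.)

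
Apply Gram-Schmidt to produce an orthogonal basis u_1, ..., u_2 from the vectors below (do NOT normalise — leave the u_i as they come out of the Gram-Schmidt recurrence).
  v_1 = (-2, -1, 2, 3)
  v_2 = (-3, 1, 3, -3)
Orthogonal basis:
  u_1 = (-2, -1, 2, 3)
  u_2 = (-25/9, 10/9, 25/9, -10/3)

Apply the Gram-Schmidt recurrence
  u_1 = v_1
  u_i = v_i − Σ_{j<i} ((v_i · u_j) / (u_j · u_j)) · u_j.

Step by step this gives:
  u_1 = (-2, -1, 2, 3)
  u_2 = (-25/9, 10/9, 25/9, -10/3)

Orthogonality check:
  u_2 · u_1 = 0 (should be 0)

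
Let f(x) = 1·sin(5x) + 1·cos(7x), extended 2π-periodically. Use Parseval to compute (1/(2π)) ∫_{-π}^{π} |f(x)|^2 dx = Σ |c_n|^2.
Σ |c_n|^2 = 1

Expand |f|^2 and use orthogonality of {sin(nx), cos(mx)} on [-π, π]:
  ∫_{-π}^{π} sin(nx)^2 dx = π, ∫ cos(mx)^2 dx = π, and cross terms integrate to 0.
So ∫_{-π}^{π} f(x)^2 dx = 1^2 · π + 1^2 · π = (1 + 1)π.
Divide by 2π: (1 + 1)/2 = 1.
By Parseval, this equals Σ |c_n|^2.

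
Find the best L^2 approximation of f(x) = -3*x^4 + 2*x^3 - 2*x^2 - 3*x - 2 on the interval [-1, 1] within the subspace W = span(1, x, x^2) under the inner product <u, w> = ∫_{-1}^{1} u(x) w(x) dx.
g(x) = -32*x^2/7 - 9*x/5 - 61/35

The best approximation g ∈ W is the orthogonal projection of f onto W. Writing g = a_0 + a_1 x + a_2 x^2, the coefficients solve the normal equations G · a = b where
  G_{ij} = <φ_i, φ_j> and b_i = <f, φ_i>, with φ_0 = 1, φ_1 = x, φ_2 = x^2.
G =
  [2, 0, 2/3]
  [0, 2/3, 0]
  [2/3, 0, 2/5],
b = (-98/15, -6/5, -314/105).
Solving gives a_0 = -61/35, a_1 = -9/5, a_2 = -32/7, so
  g(x) = -32*x^2/7 - 9*x/5 - 61/35.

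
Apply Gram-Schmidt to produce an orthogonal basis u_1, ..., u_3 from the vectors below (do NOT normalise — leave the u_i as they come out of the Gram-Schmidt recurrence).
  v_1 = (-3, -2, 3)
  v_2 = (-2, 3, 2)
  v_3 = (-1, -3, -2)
Orthogonal basis:
  u_1 = (-3, -2, 3)
  u_2 = (-13/11, 39/11, 13/11)
  u_3 = (-3/2, 0, -3/2)

Apply the Gram-Schmidt recurrence
  u_1 = v_1
  u_i = v_i − Σ_{j<i} ((v_i · u_j) / (u_j · u_j)) · u_j.

Step by step this gives:
  u_1 = (-3, -2, 3)
  u_2 = (-13/11, 39/11, 13/11)
  u_3 = (-3/2, 0, -3/2)

Orthogonality check:
  u_2 · u_1 = 0 (should be 0)
  u_3 · u_1 = 0 (should be 0)
  u_3 · u_2 = 0 (should be 0)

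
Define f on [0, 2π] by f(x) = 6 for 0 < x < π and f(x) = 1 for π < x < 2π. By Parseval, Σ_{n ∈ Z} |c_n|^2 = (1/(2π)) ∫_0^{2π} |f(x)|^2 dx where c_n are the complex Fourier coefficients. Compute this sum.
Σ |c_n|^2 = 37/2

Parseval equates the L^2 energy of f (normalised by 1/(2π)) with the ℓ^2 sum of its Fourier coefficients: (1/(2π)) ∫_0^{2π} |f|^2 = Σ |c_n|^2.
Compute the left side: (1/(2π)) [∫_0^π 6^2 dx + ∫_π^{2π} 1^2 dx] = (1/(2π)) · (36π + 1π) = (36 + 1)/2 = 37/2.
So Σ_{n ∈ Z} |c_n|^2 = 37/2.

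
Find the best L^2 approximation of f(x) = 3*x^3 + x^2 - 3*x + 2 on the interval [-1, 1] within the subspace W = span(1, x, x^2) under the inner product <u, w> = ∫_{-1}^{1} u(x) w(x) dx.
g(x) = x^2 - 6*x/5 + 2

The best approximation g ∈ W is the orthogonal projection of f onto W. Writing g = a_0 + a_1 x + a_2 x^2, the coefficients solve the normal equations G · a = b where
  G_{ij} = <φ_i, φ_j> and b_i = <f, φ_i>, with φ_0 = 1, φ_1 = x, φ_2 = x^2.
G =
  [2, 0, 2/3]
  [0, 2/3, 0]
  [2/3, 0, 2/5],
b = (14/3, -4/5, 26/15).
Solving gives a_0 = 2, a_1 = -6/5, a_2 = 1, so
  g(x) = x^2 - 6*x/5 + 2.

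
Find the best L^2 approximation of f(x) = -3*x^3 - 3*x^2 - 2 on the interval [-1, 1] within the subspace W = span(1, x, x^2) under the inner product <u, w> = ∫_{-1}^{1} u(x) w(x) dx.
g(x) = -3*x^2 - 9*x/5 - 2

The best approximation g ∈ W is the orthogonal projection of f onto W. Writing g = a_0 + a_1 x + a_2 x^2, the coefficients solve the normal equations G · a = b where
  G_{ij} = <φ_i, φ_j> and b_i = <f, φ_i>, with φ_0 = 1, φ_1 = x, φ_2 = x^2.
G =
  [2, 0, 2/3]
  [0, 2/3, 0]
  [2/3, 0, 2/5],
b = (-6, -6/5, -38/15).
Solving gives a_0 = -2, a_1 = -9/5, a_2 = -3, so
  g(x) = -3*x^2 - 9*x/5 - 2.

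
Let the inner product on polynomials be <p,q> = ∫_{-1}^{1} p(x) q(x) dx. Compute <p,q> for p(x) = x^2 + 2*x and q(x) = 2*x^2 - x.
<p,q> = -8/15

Expand the product: p(x)·q(x) = 2*x^4 + 3*x^3 - 2*x^2.
∫_{-1}^{1} of each monomial x^k gives [2/(k+1) if k even, 0 if k odd]. Integrating term-by-term (or equivalently evaluating the antiderivative F(x) = 2*x^5/5 + 3*x^4/4 - 2*x^3/3 at the endpoints):
  F(1) − F(−1) = 29/60 − (61/60) = -8/15.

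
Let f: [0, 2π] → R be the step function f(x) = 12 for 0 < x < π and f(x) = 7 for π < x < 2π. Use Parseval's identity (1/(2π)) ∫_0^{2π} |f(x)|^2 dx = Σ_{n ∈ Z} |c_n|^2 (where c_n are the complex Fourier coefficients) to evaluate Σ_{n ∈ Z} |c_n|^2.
Σ |c_n|^2 = 193/2

Parseval equates the L^2 energy of f (normalised by 1/(2π)) with the ℓ^2 sum of its Fourier coefficients: (1/(2π)) ∫_0^{2π} |f|^2 = Σ |c_n|^2.
Compute the left side: (1/(2π)) [∫_0^π 12^2 dx + ∫_π^{2π} 7^2 dx] = (1/(2π)) · (144π + 49π) = (144 + 49)/2 = 193/2.
So Σ_{n ∈ Z} |c_n|^2 = 193/2.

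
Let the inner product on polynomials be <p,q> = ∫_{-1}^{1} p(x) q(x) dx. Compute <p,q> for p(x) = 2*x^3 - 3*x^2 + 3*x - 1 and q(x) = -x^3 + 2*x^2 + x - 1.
<p,q> = 136/105

Expand the product: p(x)·q(x) = -2*x^6 + 7*x^5 - 7*x^4 + 2*x^3 + 4*x^2 - 4*x + 1.
∫_{-1}^{1} of each monomial x^k gives [2/(k+1) if k even, 0 if k odd]. Integrating term-by-term (or equivalently evaluating the antiderivative F(x) = -2*x^7/7 + 7*x^6/6 - 7*x^5/5 + x^4/2 + 4*x^3/3 - 2*x^2 + x at the endpoints):
  F(1) − F(−1) = 11/35 − (-103/105) = 136/105.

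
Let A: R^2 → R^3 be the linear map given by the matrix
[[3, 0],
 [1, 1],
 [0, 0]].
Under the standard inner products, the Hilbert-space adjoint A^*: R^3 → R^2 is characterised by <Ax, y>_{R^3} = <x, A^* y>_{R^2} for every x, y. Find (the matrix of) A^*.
A^* = A^T =
[[3, 1, 0],
 [0, 1, 0]]

For real matrices with standard dot products, the defining identity <Ax, y> = <x, A^* y> gives (Ax)^T y = x^T (A^*) y, i.e. x^T A^T y = x^T (A^*) y. Since this holds for all x, y, we must have A^* = A^T. Therefore
A^* =
[[3, 1, 0],
 [0, 1, 0]].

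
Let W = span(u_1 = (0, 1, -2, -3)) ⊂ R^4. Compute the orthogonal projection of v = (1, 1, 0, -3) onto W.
proj_W(v) = (0, 5/7, -10/7, -15/7)

Set up U = [u_1 | ... | u_1] ∈ R^(4×1). The projector onto W = col(U) is P = U (U^T U)^(-1) U^T.
Compute U^T U =
  [14],
and U^T v = (10).
Solve U^T U · c = U^T v for the coefficients: c = (5/7). The projection is proj_W(v) = U c.
Check: (v - proj_W(v)) · u_1 = 0  (should be 0).
Result: proj_W(v) = (0, 5/7, -10/7, -15/7).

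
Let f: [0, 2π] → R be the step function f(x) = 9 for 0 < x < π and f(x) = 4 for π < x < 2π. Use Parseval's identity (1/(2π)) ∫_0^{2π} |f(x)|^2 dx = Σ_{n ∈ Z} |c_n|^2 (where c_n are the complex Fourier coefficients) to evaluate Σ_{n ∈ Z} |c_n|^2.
Σ |c_n|^2 = 97/2

Parseval equates the L^2 energy of f (normalised by 1/(2π)) with the ℓ^2 sum of its Fourier coefficients: (1/(2π)) ∫_0^{2π} |f|^2 = Σ |c_n|^2.
Compute the left side: (1/(2π)) [∫_0^π 9^2 dx + ∫_π^{2π} 4^2 dx] = (1/(2π)) · (81π + 16π) = (81 + 16)/2 = 97/2.
So Σ_{n ∈ Z} |c_n|^2 = 97/2.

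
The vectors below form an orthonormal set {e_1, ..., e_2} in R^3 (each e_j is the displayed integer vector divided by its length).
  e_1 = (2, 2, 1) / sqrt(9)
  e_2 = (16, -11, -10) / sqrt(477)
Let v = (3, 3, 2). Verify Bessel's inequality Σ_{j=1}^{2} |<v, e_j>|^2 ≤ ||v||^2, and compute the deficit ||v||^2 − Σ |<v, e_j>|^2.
Σ |<v, e_j>|^2 = 1157/53; ||v||^2 = 22; deficit = 9/53

Write each e_j = u_j / sqrt(<u_j, u_j>) where u_j is the displayed integer vector. Then <v, e_j> = <v, u_j> / sqrt(<u_j, u_j>), so |<v, e_j>|^2 = <v, u_j>^2 / <u_j, u_j>.
Coefficients: <v, e_1> = 14/sqrt(9), <v, e_2> = -5/sqrt(477).
Square and sum: Σ |<v, e_j>|^2 = 1157/53.
Compute ||v||^2 = v·v = 22.
Deficit = 22 − 1157/53 = 9/53 ≥ 0, confirming Bessel's inequality. (The deficit equals ||v − Σ <v,e_j> e_j||^2, the squared distance from v to span{e_j}.)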